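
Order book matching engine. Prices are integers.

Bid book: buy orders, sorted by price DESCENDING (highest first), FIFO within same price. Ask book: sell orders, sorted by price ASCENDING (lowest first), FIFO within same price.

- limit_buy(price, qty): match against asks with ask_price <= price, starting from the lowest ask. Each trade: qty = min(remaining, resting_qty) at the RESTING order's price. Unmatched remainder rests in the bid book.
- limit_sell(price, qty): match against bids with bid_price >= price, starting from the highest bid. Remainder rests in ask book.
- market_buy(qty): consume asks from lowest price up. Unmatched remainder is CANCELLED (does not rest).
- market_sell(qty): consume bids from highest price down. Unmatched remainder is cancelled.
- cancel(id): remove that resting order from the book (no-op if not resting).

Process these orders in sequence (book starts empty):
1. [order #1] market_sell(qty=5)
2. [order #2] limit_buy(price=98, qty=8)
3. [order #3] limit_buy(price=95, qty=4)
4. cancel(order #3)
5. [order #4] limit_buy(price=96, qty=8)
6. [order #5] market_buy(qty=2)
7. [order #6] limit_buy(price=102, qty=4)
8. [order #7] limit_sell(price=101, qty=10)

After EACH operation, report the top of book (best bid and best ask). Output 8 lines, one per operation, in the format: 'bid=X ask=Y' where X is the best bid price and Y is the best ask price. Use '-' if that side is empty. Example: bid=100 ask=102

Answer: bid=- ask=-
bid=98 ask=-
bid=98 ask=-
bid=98 ask=-
bid=98 ask=-
bid=98 ask=-
bid=102 ask=-
bid=98 ask=101

Derivation:
After op 1 [order #1] market_sell(qty=5): fills=none; bids=[-] asks=[-]
After op 2 [order #2] limit_buy(price=98, qty=8): fills=none; bids=[#2:8@98] asks=[-]
After op 3 [order #3] limit_buy(price=95, qty=4): fills=none; bids=[#2:8@98 #3:4@95] asks=[-]
After op 4 cancel(order #3): fills=none; bids=[#2:8@98] asks=[-]
After op 5 [order #4] limit_buy(price=96, qty=8): fills=none; bids=[#2:8@98 #4:8@96] asks=[-]
After op 6 [order #5] market_buy(qty=2): fills=none; bids=[#2:8@98 #4:8@96] asks=[-]
After op 7 [order #6] limit_buy(price=102, qty=4): fills=none; bids=[#6:4@102 #2:8@98 #4:8@96] asks=[-]
After op 8 [order #7] limit_sell(price=101, qty=10): fills=#6x#7:4@102; bids=[#2:8@98 #4:8@96] asks=[#7:6@101]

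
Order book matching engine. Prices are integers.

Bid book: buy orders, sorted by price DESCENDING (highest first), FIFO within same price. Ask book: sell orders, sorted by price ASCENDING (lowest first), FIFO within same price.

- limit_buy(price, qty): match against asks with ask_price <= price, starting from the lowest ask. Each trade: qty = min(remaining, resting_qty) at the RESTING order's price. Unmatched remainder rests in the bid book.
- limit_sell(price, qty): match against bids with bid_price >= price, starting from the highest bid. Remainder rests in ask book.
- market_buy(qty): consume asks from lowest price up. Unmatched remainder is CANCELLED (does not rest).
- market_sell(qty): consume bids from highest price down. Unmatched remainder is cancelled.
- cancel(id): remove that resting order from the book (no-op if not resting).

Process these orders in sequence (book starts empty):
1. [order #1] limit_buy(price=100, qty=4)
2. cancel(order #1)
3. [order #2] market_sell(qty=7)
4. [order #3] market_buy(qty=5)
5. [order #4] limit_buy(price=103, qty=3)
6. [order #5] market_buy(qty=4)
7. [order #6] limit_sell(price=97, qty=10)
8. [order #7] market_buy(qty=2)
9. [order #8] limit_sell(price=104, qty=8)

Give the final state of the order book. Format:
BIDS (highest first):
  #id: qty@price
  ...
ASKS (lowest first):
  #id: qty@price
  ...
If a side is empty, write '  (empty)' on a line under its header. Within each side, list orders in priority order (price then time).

Answer: BIDS (highest first):
  (empty)
ASKS (lowest first):
  #6: 5@97
  #8: 8@104

Derivation:
After op 1 [order #1] limit_buy(price=100, qty=4): fills=none; bids=[#1:4@100] asks=[-]
After op 2 cancel(order #1): fills=none; bids=[-] asks=[-]
After op 3 [order #2] market_sell(qty=7): fills=none; bids=[-] asks=[-]
After op 4 [order #3] market_buy(qty=5): fills=none; bids=[-] asks=[-]
After op 5 [order #4] limit_buy(price=103, qty=3): fills=none; bids=[#4:3@103] asks=[-]
After op 6 [order #5] market_buy(qty=4): fills=none; bids=[#4:3@103] asks=[-]
After op 7 [order #6] limit_sell(price=97, qty=10): fills=#4x#6:3@103; bids=[-] asks=[#6:7@97]
After op 8 [order #7] market_buy(qty=2): fills=#7x#6:2@97; bids=[-] asks=[#6:5@97]
After op 9 [order #8] limit_sell(price=104, qty=8): fills=none; bids=[-] asks=[#6:5@97 #8:8@104]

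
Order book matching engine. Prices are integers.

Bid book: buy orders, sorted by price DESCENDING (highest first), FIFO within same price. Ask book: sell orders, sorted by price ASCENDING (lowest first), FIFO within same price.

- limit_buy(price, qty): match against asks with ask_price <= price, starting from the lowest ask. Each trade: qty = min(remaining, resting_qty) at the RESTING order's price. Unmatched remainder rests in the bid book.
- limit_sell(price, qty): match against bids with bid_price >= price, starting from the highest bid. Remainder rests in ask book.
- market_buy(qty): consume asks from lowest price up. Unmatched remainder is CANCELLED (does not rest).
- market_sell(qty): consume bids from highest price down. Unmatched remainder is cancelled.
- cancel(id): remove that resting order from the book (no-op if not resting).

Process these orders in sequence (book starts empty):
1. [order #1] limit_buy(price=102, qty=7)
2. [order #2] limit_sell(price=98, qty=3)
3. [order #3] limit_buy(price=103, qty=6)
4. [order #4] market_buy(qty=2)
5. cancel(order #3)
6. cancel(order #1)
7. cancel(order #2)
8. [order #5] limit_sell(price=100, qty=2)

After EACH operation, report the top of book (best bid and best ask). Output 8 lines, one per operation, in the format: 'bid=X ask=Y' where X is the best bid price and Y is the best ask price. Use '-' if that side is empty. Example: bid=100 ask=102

After op 1 [order #1] limit_buy(price=102, qty=7): fills=none; bids=[#1:7@102] asks=[-]
After op 2 [order #2] limit_sell(price=98, qty=3): fills=#1x#2:3@102; bids=[#1:4@102] asks=[-]
After op 3 [order #3] limit_buy(price=103, qty=6): fills=none; bids=[#3:6@103 #1:4@102] asks=[-]
After op 4 [order #4] market_buy(qty=2): fills=none; bids=[#3:6@103 #1:4@102] asks=[-]
After op 5 cancel(order #3): fills=none; bids=[#1:4@102] asks=[-]
After op 6 cancel(order #1): fills=none; bids=[-] asks=[-]
After op 7 cancel(order #2): fills=none; bids=[-] asks=[-]
After op 8 [order #5] limit_sell(price=100, qty=2): fills=none; bids=[-] asks=[#5:2@100]

Answer: bid=102 ask=-
bid=102 ask=-
bid=103 ask=-
bid=103 ask=-
bid=102 ask=-
bid=- ask=-
bid=- ask=-
bid=- ask=100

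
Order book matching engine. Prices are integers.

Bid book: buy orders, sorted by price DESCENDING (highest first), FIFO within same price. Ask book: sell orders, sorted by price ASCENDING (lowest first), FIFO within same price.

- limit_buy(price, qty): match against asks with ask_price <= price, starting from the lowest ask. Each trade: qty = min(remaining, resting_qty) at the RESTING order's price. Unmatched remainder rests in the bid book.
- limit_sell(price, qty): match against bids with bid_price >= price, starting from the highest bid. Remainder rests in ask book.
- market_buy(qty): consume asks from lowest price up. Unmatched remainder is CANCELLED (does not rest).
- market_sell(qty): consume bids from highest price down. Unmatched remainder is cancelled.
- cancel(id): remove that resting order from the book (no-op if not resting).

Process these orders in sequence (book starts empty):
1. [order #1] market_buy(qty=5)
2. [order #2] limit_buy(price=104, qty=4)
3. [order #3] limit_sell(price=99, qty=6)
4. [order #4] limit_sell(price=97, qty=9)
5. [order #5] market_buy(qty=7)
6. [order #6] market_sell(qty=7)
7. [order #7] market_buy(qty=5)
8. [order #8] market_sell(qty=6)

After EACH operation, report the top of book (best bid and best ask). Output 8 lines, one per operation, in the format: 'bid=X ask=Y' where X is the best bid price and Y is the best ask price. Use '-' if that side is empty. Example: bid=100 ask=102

Answer: bid=- ask=-
bid=104 ask=-
bid=- ask=99
bid=- ask=97
bid=- ask=97
bid=- ask=97
bid=- ask=-
bid=- ask=-

Derivation:
After op 1 [order #1] market_buy(qty=5): fills=none; bids=[-] asks=[-]
After op 2 [order #2] limit_buy(price=104, qty=4): fills=none; bids=[#2:4@104] asks=[-]
After op 3 [order #3] limit_sell(price=99, qty=6): fills=#2x#3:4@104; bids=[-] asks=[#3:2@99]
After op 4 [order #4] limit_sell(price=97, qty=9): fills=none; bids=[-] asks=[#4:9@97 #3:2@99]
After op 5 [order #5] market_buy(qty=7): fills=#5x#4:7@97; bids=[-] asks=[#4:2@97 #3:2@99]
After op 6 [order #6] market_sell(qty=7): fills=none; bids=[-] asks=[#4:2@97 #3:2@99]
After op 7 [order #7] market_buy(qty=5): fills=#7x#4:2@97 #7x#3:2@99; bids=[-] asks=[-]
After op 8 [order #8] market_sell(qty=6): fills=none; bids=[-] asks=[-]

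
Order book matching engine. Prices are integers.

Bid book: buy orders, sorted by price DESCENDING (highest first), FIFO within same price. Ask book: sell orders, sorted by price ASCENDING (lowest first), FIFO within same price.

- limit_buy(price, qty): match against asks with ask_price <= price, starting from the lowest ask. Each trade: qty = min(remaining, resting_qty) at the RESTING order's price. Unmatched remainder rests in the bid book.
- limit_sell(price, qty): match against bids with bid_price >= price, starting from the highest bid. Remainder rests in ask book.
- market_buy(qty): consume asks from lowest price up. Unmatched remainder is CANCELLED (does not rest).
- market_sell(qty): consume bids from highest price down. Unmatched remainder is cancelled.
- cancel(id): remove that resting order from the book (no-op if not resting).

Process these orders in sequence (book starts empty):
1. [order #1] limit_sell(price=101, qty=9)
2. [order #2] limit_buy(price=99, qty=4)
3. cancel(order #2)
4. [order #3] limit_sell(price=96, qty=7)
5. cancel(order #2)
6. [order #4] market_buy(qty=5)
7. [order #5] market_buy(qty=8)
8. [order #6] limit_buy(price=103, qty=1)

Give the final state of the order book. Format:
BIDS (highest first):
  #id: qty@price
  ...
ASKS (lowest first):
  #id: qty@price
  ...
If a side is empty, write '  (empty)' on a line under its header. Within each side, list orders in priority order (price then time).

Answer: BIDS (highest first):
  (empty)
ASKS (lowest first):
  #1: 2@101

Derivation:
After op 1 [order #1] limit_sell(price=101, qty=9): fills=none; bids=[-] asks=[#1:9@101]
After op 2 [order #2] limit_buy(price=99, qty=4): fills=none; bids=[#2:4@99] asks=[#1:9@101]
After op 3 cancel(order #2): fills=none; bids=[-] asks=[#1:9@101]
After op 4 [order #3] limit_sell(price=96, qty=7): fills=none; bids=[-] asks=[#3:7@96 #1:9@101]
After op 5 cancel(order #2): fills=none; bids=[-] asks=[#3:7@96 #1:9@101]
After op 6 [order #4] market_buy(qty=5): fills=#4x#3:5@96; bids=[-] asks=[#3:2@96 #1:9@101]
After op 7 [order #5] market_buy(qty=8): fills=#5x#3:2@96 #5x#1:6@101; bids=[-] asks=[#1:3@101]
After op 8 [order #6] limit_buy(price=103, qty=1): fills=#6x#1:1@101; bids=[-] asks=[#1:2@101]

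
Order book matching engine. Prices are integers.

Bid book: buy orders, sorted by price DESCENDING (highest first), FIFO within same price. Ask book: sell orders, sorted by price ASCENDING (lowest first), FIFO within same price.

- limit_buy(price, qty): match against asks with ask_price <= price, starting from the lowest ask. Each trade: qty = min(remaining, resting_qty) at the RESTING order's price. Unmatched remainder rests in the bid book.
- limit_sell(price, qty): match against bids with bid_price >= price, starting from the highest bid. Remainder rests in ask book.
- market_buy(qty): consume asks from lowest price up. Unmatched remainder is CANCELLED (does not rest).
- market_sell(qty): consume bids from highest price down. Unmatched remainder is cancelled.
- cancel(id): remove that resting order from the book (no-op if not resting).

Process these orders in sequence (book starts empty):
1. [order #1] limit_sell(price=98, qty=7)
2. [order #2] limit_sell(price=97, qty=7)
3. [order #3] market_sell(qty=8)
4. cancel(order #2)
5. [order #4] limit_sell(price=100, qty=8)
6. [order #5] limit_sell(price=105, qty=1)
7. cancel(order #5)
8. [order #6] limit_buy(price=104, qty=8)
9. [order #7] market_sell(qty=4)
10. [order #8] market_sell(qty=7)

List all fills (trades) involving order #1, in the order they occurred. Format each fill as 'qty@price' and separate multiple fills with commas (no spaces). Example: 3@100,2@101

After op 1 [order #1] limit_sell(price=98, qty=7): fills=none; bids=[-] asks=[#1:7@98]
After op 2 [order #2] limit_sell(price=97, qty=7): fills=none; bids=[-] asks=[#2:7@97 #1:7@98]
After op 3 [order #3] market_sell(qty=8): fills=none; bids=[-] asks=[#2:7@97 #1:7@98]
After op 4 cancel(order #2): fills=none; bids=[-] asks=[#1:7@98]
After op 5 [order #4] limit_sell(price=100, qty=8): fills=none; bids=[-] asks=[#1:7@98 #4:8@100]
After op 6 [order #5] limit_sell(price=105, qty=1): fills=none; bids=[-] asks=[#1:7@98 #4:8@100 #5:1@105]
After op 7 cancel(order #5): fills=none; bids=[-] asks=[#1:7@98 #4:8@100]
After op 8 [order #6] limit_buy(price=104, qty=8): fills=#6x#1:7@98 #6x#4:1@100; bids=[-] asks=[#4:7@100]
After op 9 [order #7] market_sell(qty=4): fills=none; bids=[-] asks=[#4:7@100]
After op 10 [order #8] market_sell(qty=7): fills=none; bids=[-] asks=[#4:7@100]

Answer: 7@98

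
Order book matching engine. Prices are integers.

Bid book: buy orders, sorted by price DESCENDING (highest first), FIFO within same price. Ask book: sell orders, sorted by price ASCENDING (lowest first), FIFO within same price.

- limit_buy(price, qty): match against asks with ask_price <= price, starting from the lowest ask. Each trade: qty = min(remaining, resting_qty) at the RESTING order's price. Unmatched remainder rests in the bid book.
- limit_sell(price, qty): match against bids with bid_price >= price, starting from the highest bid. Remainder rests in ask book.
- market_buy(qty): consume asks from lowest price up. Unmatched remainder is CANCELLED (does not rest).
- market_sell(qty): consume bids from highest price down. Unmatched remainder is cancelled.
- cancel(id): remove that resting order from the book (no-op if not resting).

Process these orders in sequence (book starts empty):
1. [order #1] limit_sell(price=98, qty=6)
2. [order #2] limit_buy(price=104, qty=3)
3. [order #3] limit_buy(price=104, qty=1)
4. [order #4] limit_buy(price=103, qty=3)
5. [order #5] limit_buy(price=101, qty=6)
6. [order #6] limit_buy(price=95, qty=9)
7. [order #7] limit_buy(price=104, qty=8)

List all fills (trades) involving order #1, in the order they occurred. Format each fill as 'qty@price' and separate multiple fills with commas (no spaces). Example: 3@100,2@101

Answer: 3@98,1@98,2@98

Derivation:
After op 1 [order #1] limit_sell(price=98, qty=6): fills=none; bids=[-] asks=[#1:6@98]
After op 2 [order #2] limit_buy(price=104, qty=3): fills=#2x#1:3@98; bids=[-] asks=[#1:3@98]
After op 3 [order #3] limit_buy(price=104, qty=1): fills=#3x#1:1@98; bids=[-] asks=[#1:2@98]
After op 4 [order #4] limit_buy(price=103, qty=3): fills=#4x#1:2@98; bids=[#4:1@103] asks=[-]
After op 5 [order #5] limit_buy(price=101, qty=6): fills=none; bids=[#4:1@103 #5:6@101] asks=[-]
After op 6 [order #6] limit_buy(price=95, qty=9): fills=none; bids=[#4:1@103 #5:6@101 #6:9@95] asks=[-]
After op 7 [order #7] limit_buy(price=104, qty=8): fills=none; bids=[#7:8@104 #4:1@103 #5:6@101 #6:9@95] asks=[-]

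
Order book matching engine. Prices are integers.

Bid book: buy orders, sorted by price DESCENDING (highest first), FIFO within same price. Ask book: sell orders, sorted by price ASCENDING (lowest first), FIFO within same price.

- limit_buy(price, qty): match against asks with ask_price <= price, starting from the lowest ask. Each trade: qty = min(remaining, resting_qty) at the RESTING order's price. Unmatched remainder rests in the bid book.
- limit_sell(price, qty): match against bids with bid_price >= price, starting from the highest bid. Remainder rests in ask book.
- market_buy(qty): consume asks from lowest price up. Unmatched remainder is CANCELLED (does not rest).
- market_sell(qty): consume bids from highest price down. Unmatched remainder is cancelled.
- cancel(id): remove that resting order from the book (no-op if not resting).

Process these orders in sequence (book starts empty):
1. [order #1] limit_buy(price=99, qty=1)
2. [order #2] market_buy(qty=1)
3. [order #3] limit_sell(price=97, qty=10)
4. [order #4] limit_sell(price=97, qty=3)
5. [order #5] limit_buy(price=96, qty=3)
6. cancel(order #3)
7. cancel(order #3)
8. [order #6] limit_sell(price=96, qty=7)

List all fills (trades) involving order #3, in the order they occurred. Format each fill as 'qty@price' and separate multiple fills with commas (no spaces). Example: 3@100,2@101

After op 1 [order #1] limit_buy(price=99, qty=1): fills=none; bids=[#1:1@99] asks=[-]
After op 2 [order #2] market_buy(qty=1): fills=none; bids=[#1:1@99] asks=[-]
After op 3 [order #3] limit_sell(price=97, qty=10): fills=#1x#3:1@99; bids=[-] asks=[#3:9@97]
After op 4 [order #4] limit_sell(price=97, qty=3): fills=none; bids=[-] asks=[#3:9@97 #4:3@97]
After op 5 [order #5] limit_buy(price=96, qty=3): fills=none; bids=[#5:3@96] asks=[#3:9@97 #4:3@97]
After op 6 cancel(order #3): fills=none; bids=[#5:3@96] asks=[#4:3@97]
After op 7 cancel(order #3): fills=none; bids=[#5:3@96] asks=[#4:3@97]
After op 8 [order #6] limit_sell(price=96, qty=7): fills=#5x#6:3@96; bids=[-] asks=[#6:4@96 #4:3@97]

Answer: 1@99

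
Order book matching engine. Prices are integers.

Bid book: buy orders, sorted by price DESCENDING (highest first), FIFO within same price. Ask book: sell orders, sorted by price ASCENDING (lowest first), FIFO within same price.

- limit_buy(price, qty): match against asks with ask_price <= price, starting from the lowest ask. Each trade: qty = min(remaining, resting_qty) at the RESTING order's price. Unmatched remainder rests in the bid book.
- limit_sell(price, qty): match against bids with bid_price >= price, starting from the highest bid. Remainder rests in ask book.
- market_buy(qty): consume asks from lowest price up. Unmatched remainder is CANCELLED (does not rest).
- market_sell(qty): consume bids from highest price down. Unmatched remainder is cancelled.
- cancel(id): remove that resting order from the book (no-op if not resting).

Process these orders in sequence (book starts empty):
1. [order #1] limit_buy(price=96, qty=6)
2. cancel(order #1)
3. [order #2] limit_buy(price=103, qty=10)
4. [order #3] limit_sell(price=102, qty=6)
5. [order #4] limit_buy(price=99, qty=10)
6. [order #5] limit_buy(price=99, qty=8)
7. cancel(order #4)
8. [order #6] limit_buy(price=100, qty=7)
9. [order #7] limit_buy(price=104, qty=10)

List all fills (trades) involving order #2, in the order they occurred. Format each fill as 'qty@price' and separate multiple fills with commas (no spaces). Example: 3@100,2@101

After op 1 [order #1] limit_buy(price=96, qty=6): fills=none; bids=[#1:6@96] asks=[-]
After op 2 cancel(order #1): fills=none; bids=[-] asks=[-]
After op 3 [order #2] limit_buy(price=103, qty=10): fills=none; bids=[#2:10@103] asks=[-]
After op 4 [order #3] limit_sell(price=102, qty=6): fills=#2x#3:6@103; bids=[#2:4@103] asks=[-]
After op 5 [order #4] limit_buy(price=99, qty=10): fills=none; bids=[#2:4@103 #4:10@99] asks=[-]
After op 6 [order #5] limit_buy(price=99, qty=8): fills=none; bids=[#2:4@103 #4:10@99 #5:8@99] asks=[-]
After op 7 cancel(order #4): fills=none; bids=[#2:4@103 #5:8@99] asks=[-]
After op 8 [order #6] limit_buy(price=100, qty=7): fills=none; bids=[#2:4@103 #6:7@100 #5:8@99] asks=[-]
After op 9 [order #7] limit_buy(price=104, qty=10): fills=none; bids=[#7:10@104 #2:4@103 #6:7@100 #5:8@99] asks=[-]

Answer: 6@103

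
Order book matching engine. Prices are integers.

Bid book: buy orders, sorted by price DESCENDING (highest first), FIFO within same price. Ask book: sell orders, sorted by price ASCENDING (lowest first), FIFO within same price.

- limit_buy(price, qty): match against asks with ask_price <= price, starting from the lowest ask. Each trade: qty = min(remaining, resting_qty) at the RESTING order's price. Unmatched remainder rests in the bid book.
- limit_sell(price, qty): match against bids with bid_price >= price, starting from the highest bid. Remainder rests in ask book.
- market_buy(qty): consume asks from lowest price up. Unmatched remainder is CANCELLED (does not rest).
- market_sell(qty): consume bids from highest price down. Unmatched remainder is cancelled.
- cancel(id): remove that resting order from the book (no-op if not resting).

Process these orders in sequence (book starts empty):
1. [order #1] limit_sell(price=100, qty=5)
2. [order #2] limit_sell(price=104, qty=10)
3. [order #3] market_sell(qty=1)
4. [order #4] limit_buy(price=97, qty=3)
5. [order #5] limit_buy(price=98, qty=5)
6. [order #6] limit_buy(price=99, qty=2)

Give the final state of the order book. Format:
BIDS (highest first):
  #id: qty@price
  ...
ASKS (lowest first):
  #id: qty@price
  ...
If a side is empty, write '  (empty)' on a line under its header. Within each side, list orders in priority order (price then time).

Answer: BIDS (highest first):
  #6: 2@99
  #5: 5@98
  #4: 3@97
ASKS (lowest first):
  #1: 5@100
  #2: 10@104

Derivation:
After op 1 [order #1] limit_sell(price=100, qty=5): fills=none; bids=[-] asks=[#1:5@100]
After op 2 [order #2] limit_sell(price=104, qty=10): fills=none; bids=[-] asks=[#1:5@100 #2:10@104]
After op 3 [order #3] market_sell(qty=1): fills=none; bids=[-] asks=[#1:5@100 #2:10@104]
After op 4 [order #4] limit_buy(price=97, qty=3): fills=none; bids=[#4:3@97] asks=[#1:5@100 #2:10@104]
After op 5 [order #5] limit_buy(price=98, qty=5): fills=none; bids=[#5:5@98 #4:3@97] asks=[#1:5@100 #2:10@104]
After op 6 [order #6] limit_buy(price=99, qty=2): fills=none; bids=[#6:2@99 #5:5@98 #4:3@97] asks=[#1:5@100 #2:10@104]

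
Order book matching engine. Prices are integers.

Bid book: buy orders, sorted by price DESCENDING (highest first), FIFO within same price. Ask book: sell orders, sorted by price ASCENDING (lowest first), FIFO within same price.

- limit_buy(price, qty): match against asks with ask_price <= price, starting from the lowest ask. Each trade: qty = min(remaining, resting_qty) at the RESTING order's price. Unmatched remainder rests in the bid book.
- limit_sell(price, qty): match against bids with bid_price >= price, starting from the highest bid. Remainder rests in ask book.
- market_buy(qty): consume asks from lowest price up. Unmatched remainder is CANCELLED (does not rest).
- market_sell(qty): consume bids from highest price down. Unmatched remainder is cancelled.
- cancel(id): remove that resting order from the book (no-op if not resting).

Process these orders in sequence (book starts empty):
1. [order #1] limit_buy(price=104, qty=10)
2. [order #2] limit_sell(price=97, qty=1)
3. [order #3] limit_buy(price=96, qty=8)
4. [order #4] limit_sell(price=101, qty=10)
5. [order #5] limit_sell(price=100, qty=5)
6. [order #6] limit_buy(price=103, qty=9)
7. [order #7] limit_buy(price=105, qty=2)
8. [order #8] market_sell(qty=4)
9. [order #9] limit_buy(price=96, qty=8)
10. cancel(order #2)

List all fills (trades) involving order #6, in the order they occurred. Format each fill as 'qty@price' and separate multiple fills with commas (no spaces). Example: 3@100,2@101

Answer: 5@100,1@101,2@103

Derivation:
After op 1 [order #1] limit_buy(price=104, qty=10): fills=none; bids=[#1:10@104] asks=[-]
After op 2 [order #2] limit_sell(price=97, qty=1): fills=#1x#2:1@104; bids=[#1:9@104] asks=[-]
After op 3 [order #3] limit_buy(price=96, qty=8): fills=none; bids=[#1:9@104 #3:8@96] asks=[-]
After op 4 [order #4] limit_sell(price=101, qty=10): fills=#1x#4:9@104; bids=[#3:8@96] asks=[#4:1@101]
After op 5 [order #5] limit_sell(price=100, qty=5): fills=none; bids=[#3:8@96] asks=[#5:5@100 #4:1@101]
After op 6 [order #6] limit_buy(price=103, qty=9): fills=#6x#5:5@100 #6x#4:1@101; bids=[#6:3@103 #3:8@96] asks=[-]
After op 7 [order #7] limit_buy(price=105, qty=2): fills=none; bids=[#7:2@105 #6:3@103 #3:8@96] asks=[-]
After op 8 [order #8] market_sell(qty=4): fills=#7x#8:2@105 #6x#8:2@103; bids=[#6:1@103 #3:8@96] asks=[-]
After op 9 [order #9] limit_buy(price=96, qty=8): fills=none; bids=[#6:1@103 #3:8@96 #9:8@96] asks=[-]
After op 10 cancel(order #2): fills=none; bids=[#6:1@103 #3:8@96 #9:8@96] asks=[-]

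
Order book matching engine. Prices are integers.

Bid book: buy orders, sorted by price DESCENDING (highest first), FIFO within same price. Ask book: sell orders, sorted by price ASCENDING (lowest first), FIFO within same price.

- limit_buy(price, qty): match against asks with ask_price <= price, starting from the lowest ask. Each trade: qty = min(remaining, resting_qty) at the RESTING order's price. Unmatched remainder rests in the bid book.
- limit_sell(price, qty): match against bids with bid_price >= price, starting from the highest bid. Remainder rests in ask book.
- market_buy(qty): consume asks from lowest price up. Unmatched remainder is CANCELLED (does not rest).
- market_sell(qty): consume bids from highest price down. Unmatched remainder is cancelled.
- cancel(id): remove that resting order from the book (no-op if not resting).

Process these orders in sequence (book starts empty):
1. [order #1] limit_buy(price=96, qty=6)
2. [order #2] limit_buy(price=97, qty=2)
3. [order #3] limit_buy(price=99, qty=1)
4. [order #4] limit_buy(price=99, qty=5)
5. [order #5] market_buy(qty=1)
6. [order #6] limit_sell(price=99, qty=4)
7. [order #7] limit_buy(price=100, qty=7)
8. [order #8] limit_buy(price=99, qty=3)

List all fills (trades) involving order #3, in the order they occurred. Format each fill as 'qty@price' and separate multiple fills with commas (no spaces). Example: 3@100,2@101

Answer: 1@99

Derivation:
After op 1 [order #1] limit_buy(price=96, qty=6): fills=none; bids=[#1:6@96] asks=[-]
After op 2 [order #2] limit_buy(price=97, qty=2): fills=none; bids=[#2:2@97 #1:6@96] asks=[-]
After op 3 [order #3] limit_buy(price=99, qty=1): fills=none; bids=[#3:1@99 #2:2@97 #1:6@96] asks=[-]
After op 4 [order #4] limit_buy(price=99, qty=5): fills=none; bids=[#3:1@99 #4:5@99 #2:2@97 #1:6@96] asks=[-]
After op 5 [order #5] market_buy(qty=1): fills=none; bids=[#3:1@99 #4:5@99 #2:2@97 #1:6@96] asks=[-]
After op 6 [order #6] limit_sell(price=99, qty=4): fills=#3x#6:1@99 #4x#6:3@99; bids=[#4:2@99 #2:2@97 #1:6@96] asks=[-]
After op 7 [order #7] limit_buy(price=100, qty=7): fills=none; bids=[#7:7@100 #4:2@99 #2:2@97 #1:6@96] asks=[-]
After op 8 [order #8] limit_buy(price=99, qty=3): fills=none; bids=[#7:7@100 #4:2@99 #8:3@99 #2:2@97 #1:6@96] asks=[-]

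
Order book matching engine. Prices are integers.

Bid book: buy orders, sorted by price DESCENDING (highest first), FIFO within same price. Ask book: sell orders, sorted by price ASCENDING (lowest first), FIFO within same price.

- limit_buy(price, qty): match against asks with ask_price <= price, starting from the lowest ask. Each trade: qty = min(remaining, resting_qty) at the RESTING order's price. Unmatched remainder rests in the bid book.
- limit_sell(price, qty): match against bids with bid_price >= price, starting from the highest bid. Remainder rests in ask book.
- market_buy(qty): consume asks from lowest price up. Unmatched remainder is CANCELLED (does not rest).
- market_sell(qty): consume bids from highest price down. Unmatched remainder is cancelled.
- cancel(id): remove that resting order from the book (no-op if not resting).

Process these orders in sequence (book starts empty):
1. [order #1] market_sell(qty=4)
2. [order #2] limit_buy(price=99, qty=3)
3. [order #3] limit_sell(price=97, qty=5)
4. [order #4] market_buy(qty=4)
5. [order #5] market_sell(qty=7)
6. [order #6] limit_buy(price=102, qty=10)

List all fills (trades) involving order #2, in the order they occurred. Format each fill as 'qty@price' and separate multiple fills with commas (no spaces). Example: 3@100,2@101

Answer: 3@99

Derivation:
After op 1 [order #1] market_sell(qty=4): fills=none; bids=[-] asks=[-]
After op 2 [order #2] limit_buy(price=99, qty=3): fills=none; bids=[#2:3@99] asks=[-]
After op 3 [order #3] limit_sell(price=97, qty=5): fills=#2x#3:3@99; bids=[-] asks=[#3:2@97]
After op 4 [order #4] market_buy(qty=4): fills=#4x#3:2@97; bids=[-] asks=[-]
After op 5 [order #5] market_sell(qty=7): fills=none; bids=[-] asks=[-]
After op 6 [order #6] limit_buy(price=102, qty=10): fills=none; bids=[#6:10@102] asks=[-]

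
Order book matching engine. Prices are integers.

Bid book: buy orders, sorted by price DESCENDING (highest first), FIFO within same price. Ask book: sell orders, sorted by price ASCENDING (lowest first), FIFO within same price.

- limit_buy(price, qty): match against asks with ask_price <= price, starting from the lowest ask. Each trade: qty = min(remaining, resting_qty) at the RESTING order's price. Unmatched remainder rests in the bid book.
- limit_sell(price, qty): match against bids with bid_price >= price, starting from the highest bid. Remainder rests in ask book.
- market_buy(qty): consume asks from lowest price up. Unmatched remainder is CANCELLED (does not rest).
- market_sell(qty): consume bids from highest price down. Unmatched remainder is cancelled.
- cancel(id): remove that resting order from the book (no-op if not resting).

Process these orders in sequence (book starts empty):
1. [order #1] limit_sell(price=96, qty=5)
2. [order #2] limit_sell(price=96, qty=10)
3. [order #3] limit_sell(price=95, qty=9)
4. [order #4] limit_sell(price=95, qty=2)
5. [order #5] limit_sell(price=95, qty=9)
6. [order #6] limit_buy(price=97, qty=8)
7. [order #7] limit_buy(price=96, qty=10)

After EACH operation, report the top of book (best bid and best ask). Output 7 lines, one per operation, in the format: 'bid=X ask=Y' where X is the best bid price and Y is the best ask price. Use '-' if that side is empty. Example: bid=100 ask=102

Answer: bid=- ask=96
bid=- ask=96
bid=- ask=95
bid=- ask=95
bid=- ask=95
bid=- ask=95
bid=- ask=95

Derivation:
After op 1 [order #1] limit_sell(price=96, qty=5): fills=none; bids=[-] asks=[#1:5@96]
After op 2 [order #2] limit_sell(price=96, qty=10): fills=none; bids=[-] asks=[#1:5@96 #2:10@96]
After op 3 [order #3] limit_sell(price=95, qty=9): fills=none; bids=[-] asks=[#3:9@95 #1:5@96 #2:10@96]
After op 4 [order #4] limit_sell(price=95, qty=2): fills=none; bids=[-] asks=[#3:9@95 #4:2@95 #1:5@96 #2:10@96]
After op 5 [order #5] limit_sell(price=95, qty=9): fills=none; bids=[-] asks=[#3:9@95 #4:2@95 #5:9@95 #1:5@96 #2:10@96]
After op 6 [order #6] limit_buy(price=97, qty=8): fills=#6x#3:8@95; bids=[-] asks=[#3:1@95 #4:2@95 #5:9@95 #1:5@96 #2:10@96]
After op 7 [order #7] limit_buy(price=96, qty=10): fills=#7x#3:1@95 #7x#4:2@95 #7x#5:7@95; bids=[-] asks=[#5:2@95 #1:5@96 #2:10@96]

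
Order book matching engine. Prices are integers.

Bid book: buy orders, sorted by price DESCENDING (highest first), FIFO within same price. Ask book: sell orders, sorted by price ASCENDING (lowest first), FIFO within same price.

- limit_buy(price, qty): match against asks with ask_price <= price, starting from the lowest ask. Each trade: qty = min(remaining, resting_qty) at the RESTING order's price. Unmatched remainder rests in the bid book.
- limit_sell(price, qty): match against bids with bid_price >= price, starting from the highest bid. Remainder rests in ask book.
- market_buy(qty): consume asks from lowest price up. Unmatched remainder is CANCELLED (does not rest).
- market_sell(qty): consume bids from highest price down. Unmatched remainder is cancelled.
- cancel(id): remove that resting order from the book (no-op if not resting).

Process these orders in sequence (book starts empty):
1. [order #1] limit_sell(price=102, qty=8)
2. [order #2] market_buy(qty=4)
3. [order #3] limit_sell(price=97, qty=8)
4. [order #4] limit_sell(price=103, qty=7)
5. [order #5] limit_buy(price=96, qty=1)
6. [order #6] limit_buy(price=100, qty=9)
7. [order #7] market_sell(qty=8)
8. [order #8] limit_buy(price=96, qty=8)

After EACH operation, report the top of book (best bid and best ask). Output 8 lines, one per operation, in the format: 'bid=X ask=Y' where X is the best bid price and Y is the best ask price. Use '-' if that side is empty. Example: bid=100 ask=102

Answer: bid=- ask=102
bid=- ask=102
bid=- ask=97
bid=- ask=97
bid=96 ask=97
bid=100 ask=102
bid=- ask=102
bid=96 ask=102

Derivation:
After op 1 [order #1] limit_sell(price=102, qty=8): fills=none; bids=[-] asks=[#1:8@102]
After op 2 [order #2] market_buy(qty=4): fills=#2x#1:4@102; bids=[-] asks=[#1:4@102]
After op 3 [order #3] limit_sell(price=97, qty=8): fills=none; bids=[-] asks=[#3:8@97 #1:4@102]
After op 4 [order #4] limit_sell(price=103, qty=7): fills=none; bids=[-] asks=[#3:8@97 #1:4@102 #4:7@103]
After op 5 [order #5] limit_buy(price=96, qty=1): fills=none; bids=[#5:1@96] asks=[#3:8@97 #1:4@102 #4:7@103]
After op 6 [order #6] limit_buy(price=100, qty=9): fills=#6x#3:8@97; bids=[#6:1@100 #5:1@96] asks=[#1:4@102 #4:7@103]
After op 7 [order #7] market_sell(qty=8): fills=#6x#7:1@100 #5x#7:1@96; bids=[-] asks=[#1:4@102 #4:7@103]
After op 8 [order #8] limit_buy(price=96, qty=8): fills=none; bids=[#8:8@96] asks=[#1:4@102 #4:7@103]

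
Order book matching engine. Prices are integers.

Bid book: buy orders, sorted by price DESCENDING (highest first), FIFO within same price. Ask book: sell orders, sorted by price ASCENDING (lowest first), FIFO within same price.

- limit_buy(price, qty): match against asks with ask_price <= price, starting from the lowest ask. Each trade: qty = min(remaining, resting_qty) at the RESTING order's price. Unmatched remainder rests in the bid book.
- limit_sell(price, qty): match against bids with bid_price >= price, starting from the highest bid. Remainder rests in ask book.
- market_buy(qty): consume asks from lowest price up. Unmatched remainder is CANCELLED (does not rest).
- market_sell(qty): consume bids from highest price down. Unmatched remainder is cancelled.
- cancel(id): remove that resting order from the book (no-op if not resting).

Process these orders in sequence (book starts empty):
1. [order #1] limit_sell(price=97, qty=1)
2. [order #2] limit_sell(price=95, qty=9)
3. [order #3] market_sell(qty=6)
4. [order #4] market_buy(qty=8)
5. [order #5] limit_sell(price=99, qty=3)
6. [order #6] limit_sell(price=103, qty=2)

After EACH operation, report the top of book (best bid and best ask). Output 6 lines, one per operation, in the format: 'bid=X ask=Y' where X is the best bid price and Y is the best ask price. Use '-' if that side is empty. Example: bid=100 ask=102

Answer: bid=- ask=97
bid=- ask=95
bid=- ask=95
bid=- ask=95
bid=- ask=95
bid=- ask=95

Derivation:
After op 1 [order #1] limit_sell(price=97, qty=1): fills=none; bids=[-] asks=[#1:1@97]
After op 2 [order #2] limit_sell(price=95, qty=9): fills=none; bids=[-] asks=[#2:9@95 #1:1@97]
After op 3 [order #3] market_sell(qty=6): fills=none; bids=[-] asks=[#2:9@95 #1:1@97]
After op 4 [order #4] market_buy(qty=8): fills=#4x#2:8@95; bids=[-] asks=[#2:1@95 #1:1@97]
After op 5 [order #5] limit_sell(price=99, qty=3): fills=none; bids=[-] asks=[#2:1@95 #1:1@97 #5:3@99]
After op 6 [order #6] limit_sell(price=103, qty=2): fills=none; bids=[-] asks=[#2:1@95 #1:1@97 #5:3@99 #6:2@103]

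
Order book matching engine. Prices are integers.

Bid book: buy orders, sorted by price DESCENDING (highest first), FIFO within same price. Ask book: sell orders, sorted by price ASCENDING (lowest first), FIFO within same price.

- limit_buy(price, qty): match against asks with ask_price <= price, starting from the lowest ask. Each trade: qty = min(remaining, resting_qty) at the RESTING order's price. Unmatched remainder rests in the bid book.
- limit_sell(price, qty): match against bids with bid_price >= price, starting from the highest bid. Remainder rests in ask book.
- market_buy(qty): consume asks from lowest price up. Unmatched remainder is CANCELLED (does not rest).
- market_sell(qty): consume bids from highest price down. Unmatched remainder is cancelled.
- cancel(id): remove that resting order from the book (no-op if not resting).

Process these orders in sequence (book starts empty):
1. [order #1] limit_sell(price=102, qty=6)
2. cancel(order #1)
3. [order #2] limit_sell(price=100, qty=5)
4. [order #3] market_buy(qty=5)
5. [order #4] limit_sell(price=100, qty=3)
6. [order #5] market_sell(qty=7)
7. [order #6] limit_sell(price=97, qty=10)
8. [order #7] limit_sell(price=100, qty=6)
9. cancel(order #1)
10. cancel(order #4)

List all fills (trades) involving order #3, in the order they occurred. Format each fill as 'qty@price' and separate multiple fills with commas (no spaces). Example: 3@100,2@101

After op 1 [order #1] limit_sell(price=102, qty=6): fills=none; bids=[-] asks=[#1:6@102]
After op 2 cancel(order #1): fills=none; bids=[-] asks=[-]
After op 3 [order #2] limit_sell(price=100, qty=5): fills=none; bids=[-] asks=[#2:5@100]
After op 4 [order #3] market_buy(qty=5): fills=#3x#2:5@100; bids=[-] asks=[-]
After op 5 [order #4] limit_sell(price=100, qty=3): fills=none; bids=[-] asks=[#4:3@100]
After op 6 [order #5] market_sell(qty=7): fills=none; bids=[-] asks=[#4:3@100]
After op 7 [order #6] limit_sell(price=97, qty=10): fills=none; bids=[-] asks=[#6:10@97 #4:3@100]
After op 8 [order #7] limit_sell(price=100, qty=6): fills=none; bids=[-] asks=[#6:10@97 #4:3@100 #7:6@100]
After op 9 cancel(order #1): fills=none; bids=[-] asks=[#6:10@97 #4:3@100 #7:6@100]
After op 10 cancel(order #4): fills=none; bids=[-] asks=[#6:10@97 #7:6@100]

Answer: 5@100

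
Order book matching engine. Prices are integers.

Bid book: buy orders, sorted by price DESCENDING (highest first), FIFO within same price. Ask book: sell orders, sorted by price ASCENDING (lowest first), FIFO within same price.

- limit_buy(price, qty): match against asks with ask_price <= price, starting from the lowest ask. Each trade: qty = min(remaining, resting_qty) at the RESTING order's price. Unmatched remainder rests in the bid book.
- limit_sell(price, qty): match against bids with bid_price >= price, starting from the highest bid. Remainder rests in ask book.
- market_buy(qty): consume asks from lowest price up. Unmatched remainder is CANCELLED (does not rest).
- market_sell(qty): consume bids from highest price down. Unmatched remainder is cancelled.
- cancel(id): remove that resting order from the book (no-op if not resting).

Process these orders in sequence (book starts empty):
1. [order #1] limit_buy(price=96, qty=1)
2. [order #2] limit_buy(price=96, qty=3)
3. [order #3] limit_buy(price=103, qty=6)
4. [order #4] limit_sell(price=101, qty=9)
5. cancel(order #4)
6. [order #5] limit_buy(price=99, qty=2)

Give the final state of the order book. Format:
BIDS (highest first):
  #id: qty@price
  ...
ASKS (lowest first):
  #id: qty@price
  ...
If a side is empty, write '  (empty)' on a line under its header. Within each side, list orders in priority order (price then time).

After op 1 [order #1] limit_buy(price=96, qty=1): fills=none; bids=[#1:1@96] asks=[-]
After op 2 [order #2] limit_buy(price=96, qty=3): fills=none; bids=[#1:1@96 #2:3@96] asks=[-]
After op 3 [order #3] limit_buy(price=103, qty=6): fills=none; bids=[#3:6@103 #1:1@96 #2:3@96] asks=[-]
After op 4 [order #4] limit_sell(price=101, qty=9): fills=#3x#4:6@103; bids=[#1:1@96 #2:3@96] asks=[#4:3@101]
After op 5 cancel(order #4): fills=none; bids=[#1:1@96 #2:3@96] asks=[-]
After op 6 [order #5] limit_buy(price=99, qty=2): fills=none; bids=[#5:2@99 #1:1@96 #2:3@96] asks=[-]

Answer: BIDS (highest first):
  #5: 2@99
  #1: 1@96
  #2: 3@96
ASKS (lowest first):
  (empty)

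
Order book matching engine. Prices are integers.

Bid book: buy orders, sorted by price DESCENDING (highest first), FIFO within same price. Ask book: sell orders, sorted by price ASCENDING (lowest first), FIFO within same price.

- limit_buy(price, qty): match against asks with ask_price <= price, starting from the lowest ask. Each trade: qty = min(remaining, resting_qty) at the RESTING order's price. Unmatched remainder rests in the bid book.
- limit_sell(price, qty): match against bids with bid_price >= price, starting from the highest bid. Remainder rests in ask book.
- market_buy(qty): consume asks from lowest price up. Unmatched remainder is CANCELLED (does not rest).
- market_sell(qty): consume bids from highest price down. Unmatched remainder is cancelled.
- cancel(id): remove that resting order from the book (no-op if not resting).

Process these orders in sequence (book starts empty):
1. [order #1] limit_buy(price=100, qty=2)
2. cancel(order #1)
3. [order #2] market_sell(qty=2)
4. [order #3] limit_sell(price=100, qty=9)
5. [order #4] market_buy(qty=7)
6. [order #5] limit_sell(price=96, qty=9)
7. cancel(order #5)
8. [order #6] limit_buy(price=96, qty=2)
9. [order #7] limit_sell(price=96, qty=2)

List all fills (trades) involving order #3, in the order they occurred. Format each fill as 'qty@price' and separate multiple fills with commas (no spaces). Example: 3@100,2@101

After op 1 [order #1] limit_buy(price=100, qty=2): fills=none; bids=[#1:2@100] asks=[-]
After op 2 cancel(order #1): fills=none; bids=[-] asks=[-]
After op 3 [order #2] market_sell(qty=2): fills=none; bids=[-] asks=[-]
After op 4 [order #3] limit_sell(price=100, qty=9): fills=none; bids=[-] asks=[#3:9@100]
After op 5 [order #4] market_buy(qty=7): fills=#4x#3:7@100; bids=[-] asks=[#3:2@100]
After op 6 [order #5] limit_sell(price=96, qty=9): fills=none; bids=[-] asks=[#5:9@96 #3:2@100]
After op 7 cancel(order #5): fills=none; bids=[-] asks=[#3:2@100]
After op 8 [order #6] limit_buy(price=96, qty=2): fills=none; bids=[#6:2@96] asks=[#3:2@100]
After op 9 [order #7] limit_sell(price=96, qty=2): fills=#6x#7:2@96; bids=[-] asks=[#3:2@100]

Answer: 7@100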